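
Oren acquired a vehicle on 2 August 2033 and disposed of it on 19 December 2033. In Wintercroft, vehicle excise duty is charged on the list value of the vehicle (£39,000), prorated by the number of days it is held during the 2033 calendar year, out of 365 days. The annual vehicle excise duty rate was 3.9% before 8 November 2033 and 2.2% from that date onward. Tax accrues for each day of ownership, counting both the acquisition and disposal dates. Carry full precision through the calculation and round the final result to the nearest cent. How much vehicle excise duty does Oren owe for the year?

2 August – 7 November 2033: 98 days at 3.9% → £39,000 × 3.9% × 98/365 = £408.3781
8 November – 19 December 2033: 42 days at 2.2% → £39,000 × 2.2% × 42/365 = £98.7288
Total = £507.1068

£507.11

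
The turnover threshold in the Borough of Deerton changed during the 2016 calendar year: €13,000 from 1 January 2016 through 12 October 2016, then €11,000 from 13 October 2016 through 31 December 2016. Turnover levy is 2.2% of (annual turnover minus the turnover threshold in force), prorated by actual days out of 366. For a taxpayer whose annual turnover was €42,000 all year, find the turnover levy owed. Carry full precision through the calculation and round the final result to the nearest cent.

1 January – 12 October 2016: 286 days, exemption €13,000 → (€42,000 − €13,000) × 2.2% × 286/366 = €498.5464
13 October – 31 December 2016: 80 days, exemption €11,000 → (€42,000 − €11,000) × 2.2% × 80/366 = €149.0710
Total = €647.6175

€647.62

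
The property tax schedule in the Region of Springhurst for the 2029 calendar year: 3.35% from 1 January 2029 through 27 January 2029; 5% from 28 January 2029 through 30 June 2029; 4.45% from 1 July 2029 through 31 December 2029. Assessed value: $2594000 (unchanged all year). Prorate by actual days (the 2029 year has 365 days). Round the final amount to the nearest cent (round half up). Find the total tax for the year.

$119341.77

1 January – 27 January 2029: 27 days at 3.35% → $2594000 × 3.35% × 27/365 = $6428.1452
28 January – 30 June 2029: 154 days at 5% → $2594000 × 5% × 154/365 = $54722.7397
1 July – 31 December 2029: 184 days at 4.45% → $2594000 × 4.45% × 184/365 = $58190.8822
Total = $119341.7671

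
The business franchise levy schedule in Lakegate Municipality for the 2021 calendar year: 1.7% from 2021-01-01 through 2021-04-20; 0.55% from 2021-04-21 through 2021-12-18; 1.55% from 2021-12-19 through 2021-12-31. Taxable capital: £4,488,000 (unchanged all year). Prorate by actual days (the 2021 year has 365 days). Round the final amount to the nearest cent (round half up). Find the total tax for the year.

£41,836.77

2021-01-01 to 2021-04-20: 110 days at 1.7% → £4,488,000 × 1.7% × 110/365 = £22,993.3151
2021-04-21 to 2021-12-18: 242 days at 0.55% → £4,488,000 × 0.55% × 242/365 = £16,365.8301
2021-12-19 to 2021-12-31: 13 days at 1.55% → £4,488,000 × 1.55% × 13/365 = £2,477.6219
Total = £41,836.7671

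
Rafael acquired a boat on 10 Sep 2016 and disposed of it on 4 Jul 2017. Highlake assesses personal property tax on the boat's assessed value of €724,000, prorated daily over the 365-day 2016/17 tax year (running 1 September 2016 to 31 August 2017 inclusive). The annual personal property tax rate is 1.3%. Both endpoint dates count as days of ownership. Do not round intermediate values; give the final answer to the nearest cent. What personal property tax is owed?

€7,684.32

Days held (10 Sep 2016 – 4 Jul 2017): 298 out of 365
Tax = €724,000 × 1.3% × 298/365 = €7,684.3178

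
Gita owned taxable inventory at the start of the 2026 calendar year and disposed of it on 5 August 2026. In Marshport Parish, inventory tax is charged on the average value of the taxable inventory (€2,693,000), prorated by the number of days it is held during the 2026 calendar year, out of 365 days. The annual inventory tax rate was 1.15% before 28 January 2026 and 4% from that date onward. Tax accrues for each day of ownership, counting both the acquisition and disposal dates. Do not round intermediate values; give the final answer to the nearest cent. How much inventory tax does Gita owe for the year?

1 January – 27 January 2026: 27 days at 1.15% → €2,693,000 × 1.15% × 27/365 = €2,290.8945
28 January – 5 August 2026: 190 days at 4% → €2,693,000 × 4% × 190/365 = €56,073.4247
Total = €58,364.3192

€58,364.32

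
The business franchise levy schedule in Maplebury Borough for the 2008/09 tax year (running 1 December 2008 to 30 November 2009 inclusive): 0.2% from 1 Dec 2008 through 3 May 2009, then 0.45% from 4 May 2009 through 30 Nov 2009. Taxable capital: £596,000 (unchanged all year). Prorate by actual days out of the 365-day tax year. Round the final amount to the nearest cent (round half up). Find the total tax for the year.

£2,053.34

1 Dec 2008 – 3 May 2009: 154 days at 0.2% → £596,000 × 0.2% × 154/365 = £502.9260
4 May – 30 Nov 2009: 211 days at 0.45% → £596,000 × 0.45% × 211/365 = £1,550.4164
Total = £2,053.3425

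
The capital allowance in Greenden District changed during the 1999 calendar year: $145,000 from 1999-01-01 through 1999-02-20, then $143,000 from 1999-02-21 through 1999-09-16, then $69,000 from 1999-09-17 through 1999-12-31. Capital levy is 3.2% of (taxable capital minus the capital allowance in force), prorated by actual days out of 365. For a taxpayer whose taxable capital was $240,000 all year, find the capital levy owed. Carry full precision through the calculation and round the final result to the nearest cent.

1999-01-01 to 1999-02-20: 51 days, exemption $145,000 → ($240,000 − $145,000) × 3.2% × 51/365 = $424.7671
1999-02-21 to 1999-09-16: 208 days, exemption $143,000 → ($240,000 − $143,000) × 3.2% × 208/365 = $1,768.8548
1999-09-17 to 1999-12-31: 106 days, exemption $69,000 → ($240,000 − $69,000) × 3.2% × 106/365 = $1,589.1288
Total = $3,782.7507

$3,782.75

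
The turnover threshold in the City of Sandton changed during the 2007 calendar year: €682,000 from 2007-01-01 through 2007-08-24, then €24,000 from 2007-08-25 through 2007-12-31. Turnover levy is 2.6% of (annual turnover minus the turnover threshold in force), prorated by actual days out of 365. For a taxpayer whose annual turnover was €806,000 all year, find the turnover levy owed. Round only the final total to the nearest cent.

€9,270.39

2007-01-01 to 2007-08-24: 236 days, exemption €682,000 → (€806,000 − €682,000) × 2.6% × 236/365 = €2,084.5589
2007-08-25 to 2007-12-31: 129 days, exemption €24,000 → (€806,000 − €24,000) × 2.6% × 129/365 = €7,185.8301
Total = €9,270.3890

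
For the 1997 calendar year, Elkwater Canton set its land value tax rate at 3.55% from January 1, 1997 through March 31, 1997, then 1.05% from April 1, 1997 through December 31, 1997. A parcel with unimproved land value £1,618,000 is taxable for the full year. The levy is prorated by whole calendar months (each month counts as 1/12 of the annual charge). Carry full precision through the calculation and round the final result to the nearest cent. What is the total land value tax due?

£27,101.50

January 1 – March 31, 1997: 3 months at 3.55% → £1,618,000 × 3.55% × 3/12 = £14,359.7500
April 1 – December 31, 1997: 9 months at 1.05% → £1,618,000 × 1.05% × 9/12 = £12,741.7500
Total = £27,101.5000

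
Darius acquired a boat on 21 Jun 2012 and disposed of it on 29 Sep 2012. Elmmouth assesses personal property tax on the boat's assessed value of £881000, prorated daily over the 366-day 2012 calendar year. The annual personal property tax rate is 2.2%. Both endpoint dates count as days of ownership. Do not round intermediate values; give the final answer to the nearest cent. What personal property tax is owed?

£5348.58

Days held (21 Jun – 29 Sep 2012): 101 out of 366
Tax = £881000 × 2.2% × 101/366 = £5348.5847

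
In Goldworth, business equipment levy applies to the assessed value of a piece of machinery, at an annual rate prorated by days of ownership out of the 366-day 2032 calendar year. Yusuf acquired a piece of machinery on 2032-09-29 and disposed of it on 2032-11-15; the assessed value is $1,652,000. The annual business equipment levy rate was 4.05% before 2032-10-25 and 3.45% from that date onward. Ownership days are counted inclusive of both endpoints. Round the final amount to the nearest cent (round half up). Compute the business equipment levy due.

$8,178.75

2032-09-29 to 2032-10-24: 26 days at 4.05% → $1,652,000 × 4.05% × 26/366 = $4,752.8852
2032-10-25 to 2032-11-15: 22 days at 3.45% → $1,652,000 × 3.45% × 22/366 = $3,425.8689
Total = $8,178.7541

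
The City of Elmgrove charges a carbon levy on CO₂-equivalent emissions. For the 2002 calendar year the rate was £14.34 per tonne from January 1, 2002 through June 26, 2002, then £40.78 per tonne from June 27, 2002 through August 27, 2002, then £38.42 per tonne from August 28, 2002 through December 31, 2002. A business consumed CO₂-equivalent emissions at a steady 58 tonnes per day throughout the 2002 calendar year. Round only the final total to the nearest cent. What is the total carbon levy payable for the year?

January 1 – June 26, 2002: 177 days × 58 tonnes/day = 10,266 tonnes at £14.34/tonne → £147,214.44
June 27 – August 27, 2002: 62 days × 58 tonnes/day = 3,596 tonnes at £40.78/tonne → £146,644.88
August 28 – December 31, 2002: 126 days × 58 tonnes/day = 7,308 tonnes at £38.42/tonne → £280,773.36

£574,632.68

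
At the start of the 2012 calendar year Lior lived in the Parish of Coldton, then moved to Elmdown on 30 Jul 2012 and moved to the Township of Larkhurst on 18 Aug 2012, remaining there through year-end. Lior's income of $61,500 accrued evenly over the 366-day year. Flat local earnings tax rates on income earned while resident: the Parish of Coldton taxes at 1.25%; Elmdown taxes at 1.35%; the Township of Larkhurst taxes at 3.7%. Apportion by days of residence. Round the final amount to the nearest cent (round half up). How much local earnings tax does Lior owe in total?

$1,331.83

The Parish of Coldton, 1 Jan – 29 Jul 2012: 211 days → $61,500 × 1.25% × 211/366 = $443.1865
Elmdown, 30 Jul – 17 Aug 2012: 19 days → $61,500 × 1.35% × 19/366 = $43.1004
The Township of Larkhurst, 18 Aug – 31 Dec 2012: 136 days → $61,500 × 3.7% × 136/366 = $845.5410
Total = $1,331.8279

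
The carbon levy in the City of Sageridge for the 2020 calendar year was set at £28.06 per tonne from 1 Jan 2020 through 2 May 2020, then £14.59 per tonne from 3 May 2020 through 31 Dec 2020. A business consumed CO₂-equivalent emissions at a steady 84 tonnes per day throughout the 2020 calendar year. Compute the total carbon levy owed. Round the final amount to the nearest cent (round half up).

£587,727.00

1 Jan – 2 May 2020: 123 days × 84 tonnes/day = 10,332 tonnes at £28.06/tonne → £289,915.92
3 May – 31 Dec 2020: 243 days × 84 tonnes/day = 20,412 tonnes at £14.59/tonne → £297,811.08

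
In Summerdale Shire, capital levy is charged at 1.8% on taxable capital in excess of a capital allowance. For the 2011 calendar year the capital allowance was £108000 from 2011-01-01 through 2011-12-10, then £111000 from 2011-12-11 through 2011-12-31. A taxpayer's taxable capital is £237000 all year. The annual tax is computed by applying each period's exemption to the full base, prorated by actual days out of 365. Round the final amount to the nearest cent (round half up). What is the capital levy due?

£2318.89

2011-01-01 to 2011-12-10: 344 days, exemption £108000 → (£237000 − £108000) × 1.8% × 344/365 = £2188.4055
2011-12-11 to 2011-12-31: 21 days, exemption £111000 → (£237000 − £111000) × 1.8% × 21/365 = £130.4877
Total = £2318.8932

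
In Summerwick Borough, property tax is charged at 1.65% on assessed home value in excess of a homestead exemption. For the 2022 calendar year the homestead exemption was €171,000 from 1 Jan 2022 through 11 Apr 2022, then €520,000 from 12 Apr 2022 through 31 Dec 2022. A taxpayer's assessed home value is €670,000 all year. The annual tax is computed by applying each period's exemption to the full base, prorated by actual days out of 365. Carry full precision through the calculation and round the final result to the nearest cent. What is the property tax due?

1 Jan – 11 Apr 2022: 101 days, exemption €171,000 → (€670,000 − €171,000) × 1.65% × 101/365 = €2,278.3110
12 Apr – 31 Dec 2022: 264 days, exemption €520,000 → (€670,000 − €520,000) × 1.65% × 264/365 = €1,790.1370
Total = €4,068.4479

€4,068.45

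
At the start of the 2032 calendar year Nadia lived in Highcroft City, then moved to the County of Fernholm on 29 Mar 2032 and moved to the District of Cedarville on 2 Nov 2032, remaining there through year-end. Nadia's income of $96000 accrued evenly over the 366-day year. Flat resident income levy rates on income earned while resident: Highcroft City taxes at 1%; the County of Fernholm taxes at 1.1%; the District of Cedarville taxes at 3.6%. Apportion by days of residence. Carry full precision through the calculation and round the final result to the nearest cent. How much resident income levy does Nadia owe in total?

Highcroft City, 1 Jan – 28 Mar 2032: 88 days → $96000 × 1% × 88/366 = $230.8197
The County of Fernholm, 29 Mar – 1 Nov 2032: 218 days → $96000 × 1.1% × 218/366 = $628.9836
The District of Cedarville, 2 Nov – 31 Dec 2032: 60 days → $96000 × 3.6% × 60/366 = $566.5574
Total = $1426.3607

$1426.36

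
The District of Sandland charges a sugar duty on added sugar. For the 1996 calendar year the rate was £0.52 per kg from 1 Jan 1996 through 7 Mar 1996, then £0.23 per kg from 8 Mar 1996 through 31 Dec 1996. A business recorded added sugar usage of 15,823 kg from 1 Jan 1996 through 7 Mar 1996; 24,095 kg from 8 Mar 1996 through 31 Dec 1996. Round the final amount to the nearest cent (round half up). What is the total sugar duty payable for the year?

£13,769.81

1 Jan – 7 Mar 1996: 15,823 kg at £0.52/kg → £8,227.96
8 Mar – 31 Dec 1996: 24,095 kg at £0.23/kg → £5,541.85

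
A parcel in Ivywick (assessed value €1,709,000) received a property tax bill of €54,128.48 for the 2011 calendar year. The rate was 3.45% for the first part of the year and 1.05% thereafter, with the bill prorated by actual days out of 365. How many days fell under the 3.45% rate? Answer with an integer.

322 days

Let d = days at the first rate; then 365 − d days at the second rate.
€1,709,000 × [3.45%·d + 1.05%·(365−d)] / 365 = €54,128.48
Solving gives d = 322, so the new rate took effect on 19 November 2011.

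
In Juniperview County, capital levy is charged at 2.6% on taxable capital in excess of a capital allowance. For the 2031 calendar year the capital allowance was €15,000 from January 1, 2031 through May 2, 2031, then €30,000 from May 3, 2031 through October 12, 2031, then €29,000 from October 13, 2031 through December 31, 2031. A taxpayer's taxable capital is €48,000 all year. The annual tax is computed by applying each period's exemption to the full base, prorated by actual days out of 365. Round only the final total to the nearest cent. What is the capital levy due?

January 1 – May 2, 2031: 122 days, exemption €15,000 → (€48,000 − €15,000) × 2.6% × 122/365 = €286.7836
May 3 – October 12, 2031: 163 days, exemption €30,000 → (€48,000 − €30,000) × 2.6% × 163/365 = €208.9973
October 13 – December 31, 2031: 80 days, exemption €29,000 → (€48,000 − €29,000) × 2.6% × 80/365 = €108.2740
Total = €604.0548

€604.05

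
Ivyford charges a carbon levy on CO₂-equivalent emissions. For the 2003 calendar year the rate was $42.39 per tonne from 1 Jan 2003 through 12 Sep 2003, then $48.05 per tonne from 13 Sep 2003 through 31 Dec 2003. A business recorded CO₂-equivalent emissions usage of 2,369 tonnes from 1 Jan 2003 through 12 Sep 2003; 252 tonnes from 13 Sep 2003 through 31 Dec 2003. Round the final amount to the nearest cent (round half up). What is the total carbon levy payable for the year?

$112530.51

1 Jan – 12 Sep 2003: 2,369 tonnes at $42.39/tonne → $100421.91
13 Sep – 31 Dec 2003: 252 tonnes at $48.05/tonne → $12108.60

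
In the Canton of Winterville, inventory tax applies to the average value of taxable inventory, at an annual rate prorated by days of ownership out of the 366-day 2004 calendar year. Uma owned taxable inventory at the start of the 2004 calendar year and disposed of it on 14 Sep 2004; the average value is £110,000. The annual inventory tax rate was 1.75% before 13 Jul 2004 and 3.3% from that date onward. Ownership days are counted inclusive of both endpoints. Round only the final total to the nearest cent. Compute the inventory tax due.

£1,655.11

1 Jan – 12 Jul 2004: 194 days at 1.75% → £110,000 × 1.75% × 194/366 = £1,020.3552
13 Jul – 14 Sep 2004: 64 days at 3.3% → £110,000 × 3.3% × 64/366 = £634.7541
Total = £1,655.1093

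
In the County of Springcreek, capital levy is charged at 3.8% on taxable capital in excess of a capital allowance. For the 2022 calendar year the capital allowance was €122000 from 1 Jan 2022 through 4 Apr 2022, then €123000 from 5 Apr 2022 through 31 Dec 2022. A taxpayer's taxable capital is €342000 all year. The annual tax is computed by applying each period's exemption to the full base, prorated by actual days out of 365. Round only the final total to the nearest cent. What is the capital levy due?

1 Jan – 4 Apr 2022: 94 days, exemption €122000 → (€342000 − €122000) × 3.8% × 94/365 = €2152.9863
5 Apr – 31 Dec 2022: 271 days, exemption €123000 → (€342000 − €123000) × 3.8% × 271/365 = €6178.8000
Total = €8331.7863

€8331.79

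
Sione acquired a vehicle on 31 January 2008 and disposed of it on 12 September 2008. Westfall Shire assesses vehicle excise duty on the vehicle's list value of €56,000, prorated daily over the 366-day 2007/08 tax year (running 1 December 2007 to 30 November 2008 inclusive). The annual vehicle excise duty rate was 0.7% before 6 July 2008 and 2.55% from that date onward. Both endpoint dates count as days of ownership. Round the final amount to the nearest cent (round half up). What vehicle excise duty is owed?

€437.37

31 January – 5 July 2008: 157 days at 0.7% → €56,000 × 0.7% × 157/366 = €168.1530
6 July – 12 September 2008: 69 days at 2.55% → €56,000 × 2.55% × 69/366 = €269.2131
Total = €437.3661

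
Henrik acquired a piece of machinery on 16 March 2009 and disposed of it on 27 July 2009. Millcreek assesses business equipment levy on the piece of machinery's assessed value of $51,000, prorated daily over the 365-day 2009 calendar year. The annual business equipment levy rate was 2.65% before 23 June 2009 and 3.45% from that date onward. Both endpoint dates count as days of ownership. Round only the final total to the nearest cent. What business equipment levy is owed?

$535.29

16 March – 22 June 2009: 99 days at 2.65% → $51,000 × 2.65% × 99/365 = $366.5712
23 June – 27 July 2009: 35 days at 3.45% → $51,000 × 3.45% × 35/365 = $168.7192
Total = $535.2904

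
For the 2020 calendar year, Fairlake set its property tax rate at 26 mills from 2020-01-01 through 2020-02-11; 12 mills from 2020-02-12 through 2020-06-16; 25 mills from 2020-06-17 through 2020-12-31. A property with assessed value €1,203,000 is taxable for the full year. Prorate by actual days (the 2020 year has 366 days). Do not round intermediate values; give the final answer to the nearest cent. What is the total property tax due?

2020-01-01 to 2020-02-11: 42 days at 26 mills → €1,203,000 × 2.6% × 42/366 = €3,589.2787
2020-02-12 to 2020-06-16: 126 days at 12 mills → €1,203,000 × 1.2% × 126/366 = €4,969.7705
2020-06-17 to 2020-12-31: 198 days at 25 mills → €1,203,000 × 2.5% × 198/366 = €16,270.0820
Total = €24,829.1311

€24,829.13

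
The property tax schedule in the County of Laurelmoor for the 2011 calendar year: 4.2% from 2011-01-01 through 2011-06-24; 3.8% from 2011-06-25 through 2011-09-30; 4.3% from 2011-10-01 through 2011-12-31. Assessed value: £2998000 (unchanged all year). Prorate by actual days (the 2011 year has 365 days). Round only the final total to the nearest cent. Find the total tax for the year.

2011-01-01 to 2011-06-24: 175 days at 4.2% → £2998000 × 4.2% × 175/365 = £60370.6849
2011-06-25 to 2011-09-30: 98 days at 3.8% → £2998000 × 3.8% × 98/365 = £30587.8137
2011-10-01 to 2011-12-31: 92 days at 4.3% → £2998000 × 4.3% × 92/365 = £32493.3918
Total = £123451.8904

£123451.89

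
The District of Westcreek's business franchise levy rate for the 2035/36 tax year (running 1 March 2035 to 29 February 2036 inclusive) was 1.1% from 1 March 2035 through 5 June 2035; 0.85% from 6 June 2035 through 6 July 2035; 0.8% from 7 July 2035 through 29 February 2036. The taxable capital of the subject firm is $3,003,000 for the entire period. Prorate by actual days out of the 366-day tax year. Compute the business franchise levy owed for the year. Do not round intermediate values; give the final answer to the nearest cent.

1 March – 5 June 2035: 97 days at 1.1% → $3,003,000 × 1.1% × 97/366 = $8,754.6475
6 June – 6 July 2035: 31 days at 0.85% → $3,003,000 × 0.85% × 31/366 = $2,161.9959
7 July 2035 – 29 February 2036: 238 days at 0.8% → $3,003,000 × 0.8% × 238/366 = $15,622.1639
Total = $26,538.8074

$26,538.81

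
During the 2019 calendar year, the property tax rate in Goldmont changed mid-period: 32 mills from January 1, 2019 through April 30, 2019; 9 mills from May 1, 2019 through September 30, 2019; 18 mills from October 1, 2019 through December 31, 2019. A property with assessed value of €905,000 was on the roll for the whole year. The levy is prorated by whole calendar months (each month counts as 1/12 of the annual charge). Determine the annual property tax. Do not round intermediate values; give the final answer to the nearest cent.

January 1 – April 30, 2019: 4 months at 32 mills → €905,000 × 3.2% × 4/12 = €9,653.3333
May 1 – September 30, 2019: 5 months at 9 mills → €905,000 × 0.9% × 5/12 = €3,393.7500
October 1 – December 31, 2019: 3 months at 18 mills → €905,000 × 1.8% × 3/12 = €4,072.5000
Total = €17,119.5833

€17,119.58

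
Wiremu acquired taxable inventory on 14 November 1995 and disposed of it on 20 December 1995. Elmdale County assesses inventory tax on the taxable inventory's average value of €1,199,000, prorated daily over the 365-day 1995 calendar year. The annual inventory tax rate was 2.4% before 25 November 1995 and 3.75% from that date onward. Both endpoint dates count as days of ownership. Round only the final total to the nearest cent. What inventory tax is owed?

€4,070.03

14 November – 24 November 1995: 11 days at 2.4% → €1,199,000 × 2.4% × 11/365 = €867.2219
25 November – 20 December 1995: 26 days at 3.75% → €1,199,000 × 3.75% × 26/365 = €3,202.8082
Total = €4,070.0301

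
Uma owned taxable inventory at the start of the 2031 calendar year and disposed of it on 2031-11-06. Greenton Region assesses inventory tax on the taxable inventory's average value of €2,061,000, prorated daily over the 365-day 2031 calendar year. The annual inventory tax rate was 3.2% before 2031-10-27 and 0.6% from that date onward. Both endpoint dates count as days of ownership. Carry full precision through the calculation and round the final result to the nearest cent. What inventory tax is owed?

€54,399.11

2031-01-01 to 2031-10-26: 299 days at 3.2% → €2,061,000 × 3.2% × 299/365 = €54,026.4329
2031-10-27 to 2031-11-06: 11 days at 0.6% → €2,061,000 × 0.6% × 11/365 = €372.6740
Total = €54,399.1068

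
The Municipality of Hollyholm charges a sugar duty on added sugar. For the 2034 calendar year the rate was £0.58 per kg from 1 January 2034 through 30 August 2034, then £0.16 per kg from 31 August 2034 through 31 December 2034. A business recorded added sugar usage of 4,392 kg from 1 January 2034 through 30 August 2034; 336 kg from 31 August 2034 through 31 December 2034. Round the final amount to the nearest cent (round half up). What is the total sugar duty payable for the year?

£2,601.12

1 January – 30 August 2034: 4,392 kg at £0.58/kg → £2,547.36
31 August – 31 December 2034: 336 kg at £0.16/kg → £53.76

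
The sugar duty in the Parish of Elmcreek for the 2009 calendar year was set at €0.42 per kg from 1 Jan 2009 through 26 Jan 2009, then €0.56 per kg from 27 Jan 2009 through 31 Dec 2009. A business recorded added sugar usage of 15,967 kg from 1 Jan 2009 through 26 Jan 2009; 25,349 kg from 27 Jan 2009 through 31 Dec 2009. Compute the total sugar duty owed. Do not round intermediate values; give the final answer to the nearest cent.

€20,901.58

1 Jan – 26 Jan 2009: 15,967 kg at €0.42/kg → €6,706.14
27 Jan – 31 Dec 2009: 25,349 kg at €0.56/kg → €14,195.44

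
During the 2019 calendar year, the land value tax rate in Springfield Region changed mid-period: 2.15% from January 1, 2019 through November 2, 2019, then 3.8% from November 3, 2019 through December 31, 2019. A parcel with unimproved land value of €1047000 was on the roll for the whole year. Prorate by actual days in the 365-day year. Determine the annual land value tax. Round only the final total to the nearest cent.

January 1 – November 2, 2019: 306 days at 2.15% → €1047000 × 2.15% × 306/365 = €18871.8164
November 3 – December 31, 2019: 59 days at 3.8% → €1047000 × 3.8% × 59/365 = €6431.1616
Total = €25302.9781

€25302.98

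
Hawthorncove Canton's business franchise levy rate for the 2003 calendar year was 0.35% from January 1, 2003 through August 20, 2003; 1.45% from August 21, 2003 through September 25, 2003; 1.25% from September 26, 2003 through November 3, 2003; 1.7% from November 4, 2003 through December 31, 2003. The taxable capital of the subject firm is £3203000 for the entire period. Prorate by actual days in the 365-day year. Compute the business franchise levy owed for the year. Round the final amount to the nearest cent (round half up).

January 1 – August 20, 2003: 232 days at 0.35% → £3203000 × 0.35% × 232/365 = £7125.5781
August 21 – September 25, 2003: 36 days at 1.45% → £3203000 × 1.45% × 36/365 = £4580.7288
September 26 – November 3, 2003: 39 days at 1.25% → £3203000 × 1.25% × 39/365 = £4277.9795
November 4 – December 31, 2003: 58 days at 1.7% → £3203000 × 1.7% × 58/365 = £8652.4877
Total = £24636.7740

£24636.77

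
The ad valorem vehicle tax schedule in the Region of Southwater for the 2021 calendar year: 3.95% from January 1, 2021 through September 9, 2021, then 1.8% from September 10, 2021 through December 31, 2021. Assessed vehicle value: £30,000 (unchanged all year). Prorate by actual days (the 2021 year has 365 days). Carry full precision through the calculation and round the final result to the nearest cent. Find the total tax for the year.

January 1 – September 9, 2021: 252 days at 3.95% → £30,000 × 3.95% × 252/365 = £818.1370
September 10 – December 31, 2021: 113 days at 1.8% → £30,000 × 1.8% × 113/365 = £167.1781
Total = £985.3151

£985.32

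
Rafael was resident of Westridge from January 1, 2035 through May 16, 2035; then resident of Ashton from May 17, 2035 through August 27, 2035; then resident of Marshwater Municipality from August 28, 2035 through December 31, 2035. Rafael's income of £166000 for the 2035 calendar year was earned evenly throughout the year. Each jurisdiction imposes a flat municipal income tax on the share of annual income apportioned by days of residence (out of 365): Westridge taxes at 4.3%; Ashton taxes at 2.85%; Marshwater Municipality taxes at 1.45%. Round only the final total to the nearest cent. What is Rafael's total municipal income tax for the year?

£4825.60

Westridge, January 1 – May 16, 2035: 136 days → £166000 × 4.3% × 136/365 = £2659.6384
Ashton, May 17 – August 27, 2035: 103 days → £166000 × 2.85% × 103/365 = £1335.0493
Marshwater Municipality, August 28 – December 31, 2035: 126 days → £166000 × 1.45% × 126/365 = £830.9096
Total = £4825.5973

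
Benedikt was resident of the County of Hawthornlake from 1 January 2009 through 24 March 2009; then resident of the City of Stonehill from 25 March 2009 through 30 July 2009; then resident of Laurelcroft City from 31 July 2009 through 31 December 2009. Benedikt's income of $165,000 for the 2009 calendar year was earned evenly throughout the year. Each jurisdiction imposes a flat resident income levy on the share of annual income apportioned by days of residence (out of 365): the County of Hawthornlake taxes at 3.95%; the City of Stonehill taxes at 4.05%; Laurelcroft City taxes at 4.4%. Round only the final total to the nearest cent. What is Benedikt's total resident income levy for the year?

The County of Hawthornlake, 1 January – 24 March 2009: 83 days → $165,000 × 3.95% × 83/365 = $1,482.0616
The City of Stonehill, 25 March – 30 July 2009: 128 days → $165,000 × 4.05% × 128/365 = $2,343.4521
Laurelcroft City, 31 July – 31 December 2009: 154 days → $165,000 × 4.4% × 154/365 = $3,063.1233
Total = $6,888.6370

$6,888.64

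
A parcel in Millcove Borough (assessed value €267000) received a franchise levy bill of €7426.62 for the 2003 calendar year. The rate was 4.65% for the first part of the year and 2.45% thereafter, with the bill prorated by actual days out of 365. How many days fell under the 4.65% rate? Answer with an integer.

55 days

Let d = days at the first rate; then 365 − d days at the second rate.
€267000 × [4.65%·d + 2.45%·(365−d)] / 365 = €7426.62
Solving gives d = 55, so the new rate took effect on 25 Feb 2003.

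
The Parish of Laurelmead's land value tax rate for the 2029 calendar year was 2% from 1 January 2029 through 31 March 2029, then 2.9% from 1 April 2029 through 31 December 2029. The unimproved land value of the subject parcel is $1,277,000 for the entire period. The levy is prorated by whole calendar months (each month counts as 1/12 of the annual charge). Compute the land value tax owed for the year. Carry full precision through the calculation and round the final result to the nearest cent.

1 January – 31 March 2029: 3 months at 2% → $1,277,000 × 2% × 3/12 = $6,385.0000
1 April – 31 December 2029: 9 months at 2.9% → $1,277,000 × 2.9% × 9/12 = $27,774.7500
Total = $34,159.7500

$34,159.75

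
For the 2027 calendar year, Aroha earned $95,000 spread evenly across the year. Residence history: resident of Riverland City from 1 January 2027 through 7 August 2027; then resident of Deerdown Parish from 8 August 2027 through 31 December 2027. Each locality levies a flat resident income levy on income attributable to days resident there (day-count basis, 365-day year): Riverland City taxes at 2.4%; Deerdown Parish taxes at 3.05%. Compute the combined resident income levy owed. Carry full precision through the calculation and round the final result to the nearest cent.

$2,527.00

Riverland City, 1 January – 7 August 2027: 219 days → $95,000 × 2.4% × 219/365 = $1,368.0000
Deerdown Parish, 8 August – 31 December 2027: 146 days → $95,000 × 3.05% × 146/365 = $1,159.0000
Total = $2,527.0000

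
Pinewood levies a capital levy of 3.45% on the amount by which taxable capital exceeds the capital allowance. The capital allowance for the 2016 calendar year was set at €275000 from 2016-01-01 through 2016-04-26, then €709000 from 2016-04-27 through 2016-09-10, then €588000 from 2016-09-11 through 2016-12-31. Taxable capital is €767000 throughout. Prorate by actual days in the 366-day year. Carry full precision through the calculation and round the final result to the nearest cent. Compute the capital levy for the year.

2016-01-01 to 2016-04-26: 117 days, exemption €275000 → (€767000 − €275000) × 3.45% × 117/366 = €5426.1148
2016-04-27 to 2016-09-10: 137 days, exemption €709000 → (€767000 − €709000) × 3.45% × 137/366 = €749.0082
2016-09-11 to 2016-12-31: 112 days, exemption €588000 → (€767000 − €588000) × 3.45% × 112/366 = €1889.7705
Total = €8064.8934

€8064.89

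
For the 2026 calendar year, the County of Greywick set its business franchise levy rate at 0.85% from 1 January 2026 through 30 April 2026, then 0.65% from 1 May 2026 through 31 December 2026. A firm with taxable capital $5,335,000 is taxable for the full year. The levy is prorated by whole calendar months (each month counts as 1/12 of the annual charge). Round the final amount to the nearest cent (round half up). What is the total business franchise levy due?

1 January – 30 April 2026: 4 months at 0.85% → $5,335,000 × 0.85% × 4/12 = $15,115.8333
1 May – 31 December 2026: 8 months at 0.65% → $5,335,000 × 0.65% × 8/12 = $23,118.3333
Total = $38,234.1667

$38,234.17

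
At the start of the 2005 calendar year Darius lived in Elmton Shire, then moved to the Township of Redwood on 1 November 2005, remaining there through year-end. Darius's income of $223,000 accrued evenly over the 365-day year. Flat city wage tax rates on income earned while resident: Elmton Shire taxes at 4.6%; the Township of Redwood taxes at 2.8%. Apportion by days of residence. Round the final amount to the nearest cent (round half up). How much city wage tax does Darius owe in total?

Elmton Shire, 1 January – 31 October 2005: 304 days → $223,000 × 4.6% × 304/365 = $8,543.6493
The Township of Redwood, 1 November – 31 December 2005: 61 days → $223,000 × 2.8% × 61/365 = $1,043.5178
Total = $9,587.1671

$9,587.17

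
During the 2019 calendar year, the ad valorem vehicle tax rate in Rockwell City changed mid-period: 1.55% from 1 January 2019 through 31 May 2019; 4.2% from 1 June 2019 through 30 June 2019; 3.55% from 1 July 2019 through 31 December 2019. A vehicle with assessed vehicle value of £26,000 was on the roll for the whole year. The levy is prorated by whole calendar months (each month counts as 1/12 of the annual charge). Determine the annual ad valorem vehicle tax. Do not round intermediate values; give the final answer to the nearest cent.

1 January – 31 May 2019: 5 months at 1.55% → £26,000 × 1.55% × 5/12 = £167.9167
1 June – 30 June 2019: 1 month at 4.2% → £26,000 × 4.2% × 1/12 = £91.0000
1 July – 31 December 2019: 6 months at 3.55% → £26,000 × 3.55% × 6/12 = £461.5000
Total = £720.4167

£720.42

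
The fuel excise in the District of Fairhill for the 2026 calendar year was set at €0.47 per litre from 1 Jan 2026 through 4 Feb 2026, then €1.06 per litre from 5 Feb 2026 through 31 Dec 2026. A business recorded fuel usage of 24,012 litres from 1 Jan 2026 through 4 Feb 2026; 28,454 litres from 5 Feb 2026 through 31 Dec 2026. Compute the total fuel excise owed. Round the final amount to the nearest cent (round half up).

1 Jan – 4 Feb 2026: 24,012 litres at €0.47/litre → €11,285.64
5 Feb – 31 Dec 2026: 28,454 litres at €1.06/litre → €30,161.24

€41,446.88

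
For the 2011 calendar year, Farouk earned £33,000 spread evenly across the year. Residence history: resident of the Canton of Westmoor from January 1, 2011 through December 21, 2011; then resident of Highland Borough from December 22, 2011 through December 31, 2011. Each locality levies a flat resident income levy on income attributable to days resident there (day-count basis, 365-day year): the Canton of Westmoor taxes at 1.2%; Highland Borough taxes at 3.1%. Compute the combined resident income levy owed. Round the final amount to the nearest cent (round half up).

The Canton of Westmoor, January 1 – December 21, 2011: 355 days → £33,000 × 1.2% × 355/365 = £385.1507
Highland Borough, December 22 – December 31, 2011: 10 days → £33,000 × 3.1% × 10/365 = £28.0274
Total = £413.1781

£413.18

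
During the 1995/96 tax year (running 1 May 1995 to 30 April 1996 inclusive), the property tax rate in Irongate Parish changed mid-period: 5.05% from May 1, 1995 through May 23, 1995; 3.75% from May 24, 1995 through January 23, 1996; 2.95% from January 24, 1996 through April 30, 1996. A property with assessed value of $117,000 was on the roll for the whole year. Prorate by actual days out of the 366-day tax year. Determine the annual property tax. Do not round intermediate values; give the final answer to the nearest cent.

$4,232.46

May 1 – May 23, 1995: 23 days at 5.05% → $117,000 × 5.05% × 23/366 = $371.2992
May 24, 1995 – January 23, 1996: 245 days at 3.75% → $117,000 × 3.75% × 245/366 = $2,936.9877
January 24 – April 30, 1996: 98 days at 2.95% → $117,000 × 2.95% × 98/366 = $924.1721
Total = $4,232.4590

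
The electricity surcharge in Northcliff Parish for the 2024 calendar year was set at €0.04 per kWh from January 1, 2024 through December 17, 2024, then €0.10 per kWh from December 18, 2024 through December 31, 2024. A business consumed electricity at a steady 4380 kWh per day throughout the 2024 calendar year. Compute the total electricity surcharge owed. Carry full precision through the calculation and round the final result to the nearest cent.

January 1 – December 17, 2024: 352 days × 4380 kWh/day = 1,541,760 kWh at €0.04/kWh → €61,670.40
December 18 – December 31, 2024: 14 days × 4380 kWh/day = 61,320 kWh at €0.10/kWh → €6,132.00

€67,802.40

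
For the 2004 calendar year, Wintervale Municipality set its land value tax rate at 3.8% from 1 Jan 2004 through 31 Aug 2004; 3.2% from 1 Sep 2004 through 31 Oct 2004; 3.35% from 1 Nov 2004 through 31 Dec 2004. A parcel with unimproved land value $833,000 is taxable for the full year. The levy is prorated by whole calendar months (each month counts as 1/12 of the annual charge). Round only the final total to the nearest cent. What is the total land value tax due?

$30,196.25

1 Jan – 31 Aug 2004: 8 months at 3.8% → $833,000 × 3.8% × 8/12 = $21,102.6667
1 Sep – 31 Oct 2004: 2 months at 3.2% → $833,000 × 3.2% × 2/12 = $4,442.6667
1 Nov – 31 Dec 2004: 2 months at 3.35% → $833,000 × 3.35% × 2/12 = $4,650.9167
Total = $30,196.2500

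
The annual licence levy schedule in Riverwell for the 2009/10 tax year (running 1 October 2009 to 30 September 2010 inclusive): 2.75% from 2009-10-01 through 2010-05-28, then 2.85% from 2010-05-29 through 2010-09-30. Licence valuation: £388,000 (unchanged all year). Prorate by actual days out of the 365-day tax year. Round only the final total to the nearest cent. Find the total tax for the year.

2009-10-01 to 2010-05-28: 240 days at 2.75% → £388,000 × 2.75% × 240/365 = £7,015.8904
2010-05-29 to 2010-09-30: 125 days at 2.85% → £388,000 × 2.85% × 125/365 = £3,786.9863
Total = £10,802.8767

£10,802.88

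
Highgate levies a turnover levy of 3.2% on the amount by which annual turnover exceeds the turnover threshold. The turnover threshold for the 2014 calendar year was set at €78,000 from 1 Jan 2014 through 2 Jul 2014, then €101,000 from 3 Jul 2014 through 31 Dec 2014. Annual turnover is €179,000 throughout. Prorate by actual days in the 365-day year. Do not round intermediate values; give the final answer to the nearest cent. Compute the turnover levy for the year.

€2,865.01

1 Jan – 2 Jul 2014: 183 days, exemption €78,000 → (€179,000 − €78,000) × 3.2% × 183/365 = €1,620.4274
3 Jul – 31 Dec 2014: 182 days, exemption €101,000 → (€179,000 − €101,000) × 3.2% × 182/365 = €1,244.5808
Total = €2,865.0082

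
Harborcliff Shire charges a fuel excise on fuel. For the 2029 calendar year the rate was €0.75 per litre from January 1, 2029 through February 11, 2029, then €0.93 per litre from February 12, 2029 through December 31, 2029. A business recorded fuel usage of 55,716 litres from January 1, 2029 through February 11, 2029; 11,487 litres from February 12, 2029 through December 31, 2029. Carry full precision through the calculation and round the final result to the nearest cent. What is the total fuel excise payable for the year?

€52,469.91

January 1 – February 11, 2029: 55,716 litres at €0.75/litre → €41,787.00
February 12 – December 31, 2029: 11,487 litres at €0.93/litre → €10,682.91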